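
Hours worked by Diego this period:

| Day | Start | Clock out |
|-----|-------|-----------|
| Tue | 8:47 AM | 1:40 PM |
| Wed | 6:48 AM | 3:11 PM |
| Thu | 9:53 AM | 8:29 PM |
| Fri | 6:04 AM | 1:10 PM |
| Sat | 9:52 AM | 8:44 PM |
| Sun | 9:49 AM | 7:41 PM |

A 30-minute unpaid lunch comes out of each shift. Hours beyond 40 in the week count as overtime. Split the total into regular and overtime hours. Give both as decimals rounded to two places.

Regular 40.00 hours, overtime 8.70 hours

Tue: 8:47 AM–1:40 PM = 4 h 53 min; less 30 min break → 4 h 23 min
Wed: 6:48 AM–3:11 PM = 8 h 23 min; less 30 min break → 7 h 53 min
Thu: 9:53 AM–8:29 PM = 10 h 36 min; less 30 min break → 10 h 6 min
Fri: 6:04 AM–1:10 PM = 7 h 6 min; less 30 min break → 6 h 36 min
Sat: 9:52 AM–8:44 PM = 10 h 52 min; less 30 min break → 10 h 22 min
Sun: 9:49 AM–7:41 PM = 9 h 52 min; less 30 min break → 9 h 22 min
Total worked: 48 h 42 min = 48.70 h.
Threshold 40 h → overtime 8 h 42 min, regular 40 h 0 min.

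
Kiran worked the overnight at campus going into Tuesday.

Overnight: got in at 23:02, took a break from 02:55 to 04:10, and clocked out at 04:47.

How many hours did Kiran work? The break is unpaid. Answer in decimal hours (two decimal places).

4.50 hours

Overnight: 23:02 → midnight = 0 h 58 min; midnight → 04:47 = 4 h 47 min; span 5 h 45 min; less 75 min break → 4 h 30 min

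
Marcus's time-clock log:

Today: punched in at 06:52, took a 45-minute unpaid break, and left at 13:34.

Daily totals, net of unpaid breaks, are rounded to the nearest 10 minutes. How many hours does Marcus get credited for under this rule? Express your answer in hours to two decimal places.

6.00 hours

Today: 06:52–13:34 = 6 h 42 min − 45 min = 5 h 57 min → rounds to 6 h 0 min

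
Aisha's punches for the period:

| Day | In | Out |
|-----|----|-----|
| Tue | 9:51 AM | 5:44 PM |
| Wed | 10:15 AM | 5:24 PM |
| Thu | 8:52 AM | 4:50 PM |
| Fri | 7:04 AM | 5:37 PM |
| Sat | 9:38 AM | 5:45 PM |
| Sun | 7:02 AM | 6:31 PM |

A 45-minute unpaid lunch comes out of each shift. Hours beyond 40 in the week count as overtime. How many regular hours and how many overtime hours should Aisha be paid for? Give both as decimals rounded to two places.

Tue: 9:51 AM–5:44 PM = 7 h 53 min; less 45 min break → 7 h 8 min
Wed: 10:15 AM–5:24 PM = 7 h 9 min; less 45 min break → 6 h 24 min
Thu: 8:52 AM–4:50 PM = 7 h 58 min; less 45 min break → 7 h 13 min
Fri: 7:04 AM–5:37 PM = 10 h 33 min; less 45 min break → 9 h 48 min
Sat: 9:38 AM–5:45 PM = 8 h 7 min; less 45 min break → 7 h 22 min
Sun: 7:02 AM–6:31 PM = 11 h 29 min; less 45 min break → 10 h 44 min
Total worked: 48 h 39 min = 48.65 h.
Threshold 40 h → overtime 8 h 39 min, regular 40 h 0 min.

Regular 40.00 hours, overtime 8.65 hours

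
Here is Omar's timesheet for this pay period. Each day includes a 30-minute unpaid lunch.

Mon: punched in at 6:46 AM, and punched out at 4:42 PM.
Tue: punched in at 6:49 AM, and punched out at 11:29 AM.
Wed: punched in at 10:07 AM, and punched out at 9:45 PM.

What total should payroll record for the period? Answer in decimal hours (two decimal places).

Mon: 6:46 AM–4:42 PM = 9 h 56 min; less 30 min break → 9 h 26 min
Tue: 6:49 AM–11:29 AM = 4 h 40 min; less 30 min break → 4 h 10 min
Wed: 10:07 AM–9:45 PM = 11 h 38 min; less 30 min break → 11 h 8 min
Total: 9 h 26 min + 4 h 10 min + 11 h 8 min = 24 h 44 min.

24.73 hours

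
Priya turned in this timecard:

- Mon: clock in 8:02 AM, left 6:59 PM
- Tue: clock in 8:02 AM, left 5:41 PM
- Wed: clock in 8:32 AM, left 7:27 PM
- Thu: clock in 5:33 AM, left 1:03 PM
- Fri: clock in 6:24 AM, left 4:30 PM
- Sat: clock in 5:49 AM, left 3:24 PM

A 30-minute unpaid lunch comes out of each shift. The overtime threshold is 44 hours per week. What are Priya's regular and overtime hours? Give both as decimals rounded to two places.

Regular 44.00 hours, overtime 11.70 hours

Mon: 8:02 AM–6:59 PM = 10 h 57 min; less 30 min break → 10 h 27 min
Tue: 8:02 AM–5:41 PM = 9 h 39 min; less 30 min break → 9 h 9 min
Wed: 8:32 AM–7:27 PM = 10 h 55 min; less 30 min break → 10 h 25 min
Thu: 5:33 AM–1:03 PM = 7 h 30 min; less 30 min break → 7 h 0 min
Fri: 6:24 AM–4:30 PM = 10 h 6 min; less 30 min break → 9 h 36 min
Sat: 5:49 AM–3:24 PM = 9 h 35 min; less 30 min break → 9 h 5 min
Total worked: 55 h 42 min = 55.70 h.
Threshold 44 h → overtime 11 h 42 min, regular 44 h 0 min.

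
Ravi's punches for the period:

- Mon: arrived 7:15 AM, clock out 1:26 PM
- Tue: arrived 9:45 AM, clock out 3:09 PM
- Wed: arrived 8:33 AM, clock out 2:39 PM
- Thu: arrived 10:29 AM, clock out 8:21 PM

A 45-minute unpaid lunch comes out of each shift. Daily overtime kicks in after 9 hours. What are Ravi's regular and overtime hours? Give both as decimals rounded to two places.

Regular 24.43 hours, overtime 0.12 hours

Mon: 7:15 AM–1:26 PM = 6 h 11 min; less 45 min break → 5 h 26 min
Tue: 9:45 AM–3:09 PM = 5 h 24 min; less 45 min break → 4 h 39 min
Wed: 8:33 AM–2:39 PM = 6 h 6 min; less 45 min break → 5 h 21 min
Thu: 10:29 AM–8:21 PM = 9 h 52 min; less 45 min break → 9 h 7 min
Mon reg 5 h 26 min / OT 0 h 0 min; Tue reg 4 h 39 min / OT 0 h 0 min; Wed reg 5 h 21 min / OT 0 h 0 min; Thu reg 9 h 0 min / OT 0 h 7 min.
Totals: regular 24 h 26 min, overtime 0 h 7 min.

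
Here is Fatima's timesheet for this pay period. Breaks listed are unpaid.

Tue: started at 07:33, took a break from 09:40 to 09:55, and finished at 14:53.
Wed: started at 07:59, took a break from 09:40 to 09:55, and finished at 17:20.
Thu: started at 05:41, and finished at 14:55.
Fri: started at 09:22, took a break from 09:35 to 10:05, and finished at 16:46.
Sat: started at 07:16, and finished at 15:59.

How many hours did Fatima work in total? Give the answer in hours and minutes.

Tue: 07:33–14:53 = 7 h 20 min; less 15 min break → 7 h 5 min
Wed: 07:59–17:20 = 9 h 21 min; less 15 min break → 9 h 6 min
Thu: 05:41–14:55 = 9 h 14 min
Fri: 09:22–16:46 = 7 h 24 min; less 30 min break → 6 h 54 min
Sat: 07:16–15:59 = 8 h 43 min
Total: 7 h 5 min + 9 h 6 min + 9 h 14 min + 6 h 54 min + 8 h 43 min = 41 h 2 min.

41 h 2 min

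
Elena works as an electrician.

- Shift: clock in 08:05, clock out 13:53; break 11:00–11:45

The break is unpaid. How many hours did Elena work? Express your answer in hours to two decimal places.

5.05 hours

Shift: 08:05–13:53 = 5 h 48 min; less 45 min break → 5 h 3 min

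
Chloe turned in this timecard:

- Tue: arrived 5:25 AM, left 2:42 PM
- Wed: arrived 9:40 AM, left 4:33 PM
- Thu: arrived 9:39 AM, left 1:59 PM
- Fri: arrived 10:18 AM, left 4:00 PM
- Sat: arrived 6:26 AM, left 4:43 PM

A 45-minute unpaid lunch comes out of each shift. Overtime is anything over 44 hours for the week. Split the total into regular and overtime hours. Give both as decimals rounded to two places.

Regular 32.73 hours, overtime 0.00 hours

Tue: 5:25 AM–2:42 PM = 9 h 17 min; less 45 min break → 8 h 32 min
Wed: 9:40 AM–4:33 PM = 6 h 53 min; less 45 min break → 6 h 8 min
Thu: 9:39 AM–1:59 PM = 4 h 20 min; less 45 min break → 3 h 35 min
Fri: 10:18 AM–4:00 PM = 5 h 42 min; less 45 min break → 4 h 57 min
Sat: 6:26 AM–4:43 PM = 10 h 17 min; less 45 min break → 9 h 32 min
Total worked: 32 h 44 min = 32.73 h.
Threshold 44 h → overtime 0 h 0 min, regular 32 h 44 min.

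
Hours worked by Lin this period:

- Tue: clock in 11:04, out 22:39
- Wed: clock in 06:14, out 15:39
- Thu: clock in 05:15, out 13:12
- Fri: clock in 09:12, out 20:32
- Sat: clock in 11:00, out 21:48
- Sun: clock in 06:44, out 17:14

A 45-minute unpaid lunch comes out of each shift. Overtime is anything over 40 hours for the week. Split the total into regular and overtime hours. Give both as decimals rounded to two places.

Tue: 11:04–22:39 = 11 h 35 min; less 45 min break → 10 h 50 min
Wed: 06:14–15:39 = 9 h 25 min; less 45 min break → 8 h 40 min
Thu: 05:15–13:12 = 7 h 57 min; less 45 min break → 7 h 12 min
Fri: 09:12–20:32 = 11 h 20 min; less 45 min break → 10 h 35 min
Sat: 11:00–21:48 = 10 h 48 min; less 45 min break → 10 h 3 min
Sun: 06:44–17:14 = 10 h 30 min; less 45 min break → 9 h 45 min
Total worked: 57 h 5 min = 57.08 h.
Threshold 40 h → overtime 17 h 5 min, regular 40 h 0 min.

Regular 40.00 hours, overtime 17.08 hours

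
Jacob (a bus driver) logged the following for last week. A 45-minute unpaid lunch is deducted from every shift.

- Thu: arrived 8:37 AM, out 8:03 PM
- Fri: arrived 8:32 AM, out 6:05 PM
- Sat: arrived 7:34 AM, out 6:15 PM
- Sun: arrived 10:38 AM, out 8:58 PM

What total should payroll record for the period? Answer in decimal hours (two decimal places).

Thu: 8:37 AM–8:03 PM = 11 h 26 min; less 45 min break → 10 h 41 min
Fri: 8:32 AM–6:05 PM = 9 h 33 min; less 45 min break → 8 h 48 min
Sat: 7:34 AM–6:15 PM = 10 h 41 min; less 45 min break → 9 h 56 min
Sun: 10:38 AM–8:58 PM = 10 h 20 min; less 45 min break → 9 h 35 min
Total: 10 h 41 min + 8 h 48 min + 9 h 56 min + 9 h 35 min = 39 h 0 min.

39.00 hours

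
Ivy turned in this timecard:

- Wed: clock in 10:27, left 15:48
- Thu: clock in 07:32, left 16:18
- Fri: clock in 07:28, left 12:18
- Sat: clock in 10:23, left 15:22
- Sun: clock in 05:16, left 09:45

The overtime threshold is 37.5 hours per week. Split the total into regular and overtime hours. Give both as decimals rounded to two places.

Wed: 10:27–15:48 = 5 h 21 min
Thu: 07:32–16:18 = 8 h 46 min
Fri: 07:28–12:18 = 4 h 50 min
Sat: 10:23–15:22 = 4 h 59 min
Sun: 05:16–09:45 = 4 h 29 min
Total worked: 28 h 25 min = 28.42 h.
Threshold 37.5 h → overtime 0 h 0 min, regular 28 h 25 min.

Regular 28.42 hours, overtime 0.00 hours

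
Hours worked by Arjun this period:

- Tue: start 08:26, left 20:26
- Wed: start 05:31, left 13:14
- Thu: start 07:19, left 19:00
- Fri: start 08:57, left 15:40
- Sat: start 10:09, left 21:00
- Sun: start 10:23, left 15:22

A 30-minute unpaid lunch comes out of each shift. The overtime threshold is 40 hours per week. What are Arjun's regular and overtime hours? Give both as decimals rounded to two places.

Regular 40.00 hours, overtime 10.95 hours

Tue: 08:26–20:26 = 12 h 0 min; less 30 min break → 11 h 30 min
Wed: 05:31–13:14 = 7 h 43 min; less 30 min break → 7 h 13 min
Thu: 07:19–19:00 = 11 h 41 min; less 30 min break → 11 h 11 min
Fri: 08:57–15:40 = 6 h 43 min; less 30 min break → 6 h 13 min
Sat: 10:09–21:00 = 10 h 51 min; less 30 min break → 10 h 21 min
Sun: 10:23–15:22 = 4 h 59 min; less 30 min break → 4 h 29 min
Total worked: 50 h 57 min = 50.95 h.
Threshold 40 h → overtime 10 h 57 min, regular 40 h 0 min.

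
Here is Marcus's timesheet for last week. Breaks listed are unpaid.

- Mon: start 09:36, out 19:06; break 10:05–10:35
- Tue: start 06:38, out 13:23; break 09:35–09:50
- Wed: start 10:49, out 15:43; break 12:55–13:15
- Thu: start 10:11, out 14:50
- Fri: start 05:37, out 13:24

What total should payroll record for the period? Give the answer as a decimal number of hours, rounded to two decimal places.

32.50 hours

Mon: 09:36–19:06 = 9 h 30 min; less 30 min break → 9 h 0 min
Tue: 06:38–13:23 = 6 h 45 min; less 15 min break → 6 h 30 min
Wed: 10:49–15:43 = 4 h 54 min; less 20 min break → 4 h 34 min
Thu: 10:11–14:50 = 4 h 39 min
Fri: 05:37–13:24 = 7 h 47 min
Total: 9 h 0 min + 6 h 30 min + 4 h 34 min + 4 h 39 min + 7 h 47 min = 32 h 30 min.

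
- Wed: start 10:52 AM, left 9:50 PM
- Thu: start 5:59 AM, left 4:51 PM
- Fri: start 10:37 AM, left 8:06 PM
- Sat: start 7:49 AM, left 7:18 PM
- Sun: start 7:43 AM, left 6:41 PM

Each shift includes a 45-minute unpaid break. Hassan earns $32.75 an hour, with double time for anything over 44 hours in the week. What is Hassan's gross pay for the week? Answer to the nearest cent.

Wed: 10:52 AM–9:50 PM = 10 h 58 min; less 45 min break → 10 h 13 min
Thu: 5:59 AM–4:51 PM = 10 h 52 min; less 45 min break → 10 h 7 min
Fri: 10:37 AM–8:06 PM = 9 h 29 min; less 45 min break → 8 h 44 min
Sat: 7:49 AM–7:18 PM = 11 h 29 min; less 45 min break → 10 h 44 min
Sun: 7:43 AM–6:41 PM = 10 h 58 min; less 45 min break → 10 h 13 min
Total worked: 50 h 1 min = 3001 min.
Regular 44 h 0 min = 2640 min at $32.75/h; overtime 6 h 1 min = 361 min at $65.50/h.
Pay = (2640 × $32.75 + 361 × $65.50) ÷ 60 = $1835.09.

$1835.09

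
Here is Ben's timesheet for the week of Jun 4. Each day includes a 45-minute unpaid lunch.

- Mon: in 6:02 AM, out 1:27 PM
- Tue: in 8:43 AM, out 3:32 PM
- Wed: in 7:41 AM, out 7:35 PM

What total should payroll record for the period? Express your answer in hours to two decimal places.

23.88 hours

Mon: 6:02 AM–1:27 PM = 7 h 25 min; less 45 min break → 6 h 40 min
Tue: 8:43 AM–3:32 PM = 6 h 49 min; less 45 min break → 6 h 4 min
Wed: 7:41 AM–7:35 PM = 11 h 54 min; less 45 min break → 11 h 9 min
Total: 6 h 40 min + 6 h 4 min + 11 h 9 min = 23 h 53 min.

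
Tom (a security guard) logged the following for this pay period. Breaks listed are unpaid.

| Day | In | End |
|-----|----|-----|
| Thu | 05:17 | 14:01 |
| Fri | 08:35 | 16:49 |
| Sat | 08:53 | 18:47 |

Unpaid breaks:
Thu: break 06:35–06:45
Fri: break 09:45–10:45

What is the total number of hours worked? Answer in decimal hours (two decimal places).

Thu: 05:17–14:01 = 8 h 44 min; less 10 min break → 8 h 34 min
Fri: 08:35–16:49 = 8 h 14 min; less 60 min break → 7 h 14 min
Sat: 08:53–18:47 = 9 h 54 min
Total: 8 h 34 min + 7 h 14 min + 9 h 54 min = 25 h 42 min.

25.70 hours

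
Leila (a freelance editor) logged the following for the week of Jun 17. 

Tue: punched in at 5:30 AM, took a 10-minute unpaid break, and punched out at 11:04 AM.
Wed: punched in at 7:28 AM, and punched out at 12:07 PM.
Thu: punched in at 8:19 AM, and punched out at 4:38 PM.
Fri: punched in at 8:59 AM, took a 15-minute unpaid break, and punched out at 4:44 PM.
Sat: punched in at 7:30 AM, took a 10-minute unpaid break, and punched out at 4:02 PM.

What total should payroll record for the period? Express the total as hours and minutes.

34 h 14 min

Tue: 5:30 AM–11:04 AM = 5 h 34 min; less 10 min break → 5 h 24 min
Wed: 7:28 AM–12:07 PM = 4 h 39 min
Thu: 8:19 AM–4:38 PM = 8 h 19 min
Fri: 8:59 AM–4:44 PM = 7 h 45 min; less 15 min break → 7 h 30 min
Sat: 7:30 AM–4:02 PM = 8 h 32 min; less 10 min break → 8 h 22 min
Total: 5 h 24 min + 4 h 39 min + 8 h 19 min + 7 h 30 min + 8 h 22 min = 34 h 14 min.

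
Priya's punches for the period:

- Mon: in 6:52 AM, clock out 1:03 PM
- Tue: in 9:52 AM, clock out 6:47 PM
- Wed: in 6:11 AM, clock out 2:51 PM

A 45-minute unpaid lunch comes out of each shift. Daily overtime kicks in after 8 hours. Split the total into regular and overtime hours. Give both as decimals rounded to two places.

Mon: 6:52 AM–1:03 PM = 6 h 11 min; less 45 min break → 5 h 26 min
Tue: 9:52 AM–6:47 PM = 8 h 55 min; less 45 min break → 8 h 10 min
Wed: 6:11 AM–2:51 PM = 8 h 40 min; less 45 min break → 7 h 55 min
Mon reg 5 h 26 min / OT 0 h 0 min; Tue reg 8 h 0 min / OT 0 h 10 min; Wed reg 7 h 55 min / OT 0 h 0 min.
Totals: regular 21 h 21 min, overtime 0 h 10 min.

Regular 21.35 hours, overtime 0.17 hours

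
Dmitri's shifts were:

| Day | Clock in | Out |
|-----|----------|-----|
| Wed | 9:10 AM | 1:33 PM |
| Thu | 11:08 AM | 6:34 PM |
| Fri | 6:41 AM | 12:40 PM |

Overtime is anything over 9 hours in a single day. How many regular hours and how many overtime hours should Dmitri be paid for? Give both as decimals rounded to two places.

Regular 17.80 hours, overtime 0.00 hours

Wed: 9:10 AM–1:33 PM = 4 h 23 min
Thu: 11:08 AM–6:34 PM = 7 h 26 min
Fri: 6:41 AM–12:40 PM = 5 h 59 min
Wed reg 4 h 23 min / OT 0 h 0 min; Thu reg 7 h 26 min / OT 0 h 0 min; Fri reg 5 h 59 min / OT 0 h 0 min.
Totals: regular 17 h 48 min, overtime 0 h 0 min.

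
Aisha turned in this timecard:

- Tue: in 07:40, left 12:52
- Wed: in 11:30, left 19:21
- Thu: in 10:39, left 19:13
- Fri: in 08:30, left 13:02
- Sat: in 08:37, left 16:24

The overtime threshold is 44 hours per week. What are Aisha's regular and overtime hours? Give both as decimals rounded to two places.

Regular 33.93 hours, overtime 0.00 hours

Tue: 07:40–12:52 = 5 h 12 min
Wed: 11:30–19:21 = 7 h 51 min
Thu: 10:39–19:13 = 8 h 34 min
Fri: 08:30–13:02 = 4 h 32 min
Sat: 08:37–16:24 = 7 h 47 min
Total worked: 33 h 56 min = 33.93 h.
Threshold 44 h → overtime 0 h 0 min, regular 33 h 56 min.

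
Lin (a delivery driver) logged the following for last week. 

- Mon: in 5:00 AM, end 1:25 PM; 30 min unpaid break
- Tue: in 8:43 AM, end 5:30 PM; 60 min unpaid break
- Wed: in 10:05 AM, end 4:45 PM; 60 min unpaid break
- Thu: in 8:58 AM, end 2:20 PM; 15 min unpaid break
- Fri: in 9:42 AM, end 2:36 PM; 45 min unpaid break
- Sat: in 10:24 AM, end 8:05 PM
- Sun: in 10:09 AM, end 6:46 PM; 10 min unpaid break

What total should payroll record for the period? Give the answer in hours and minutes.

Mon: 5:00 AM–1:25 PM = 8 h 25 min; less 30 min break → 7 h 55 min
Tue: 8:43 AM–5:30 PM = 8 h 47 min; less 60 min break → 7 h 47 min
Wed: 10:05 AM–4:45 PM = 6 h 40 min; less 60 min break → 5 h 40 min
Thu: 8:58 AM–2:20 PM = 5 h 22 min; less 15 min break → 5 h 7 min
Fri: 9:42 AM–2:36 PM = 4 h 54 min; less 45 min break → 4 h 9 min
Sat: 10:24 AM–8:05 PM = 9 h 41 min
Sun: 10:09 AM–6:46 PM = 8 h 37 min; less 10 min break → 8 h 27 min
Total: 7 h 55 min + 7 h 47 min + 5 h 40 min + 5 h 7 min + 4 h 9 min + 9 h 41 min + 8 h 27 min = 48 h 46 min.

48 h 46 min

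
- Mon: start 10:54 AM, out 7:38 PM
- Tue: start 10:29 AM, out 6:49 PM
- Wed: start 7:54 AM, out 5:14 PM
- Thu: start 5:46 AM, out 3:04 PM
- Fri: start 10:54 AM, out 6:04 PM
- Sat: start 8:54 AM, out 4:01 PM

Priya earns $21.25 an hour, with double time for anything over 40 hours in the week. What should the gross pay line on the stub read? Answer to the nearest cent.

$1274.29

Mon: 10:54 AM–7:38 PM = 8 h 44 min
Tue: 10:29 AM–6:49 PM = 8 h 20 min
Wed: 7:54 AM–5:14 PM = 9 h 20 min
Thu: 5:46 AM–3:04 PM = 9 h 18 min
Fri: 10:54 AM–6:04 PM = 7 h 10 min
Sat: 8:54 AM–4:01 PM = 7 h 7 min
Total worked: 49 h 59 min = 2999 min.
Regular 40 h 0 min = 2400 min at $21.25/h; overtime 9 h 59 min = 599 min at $42.50/h.
Pay = (2400 × $21.25 + 599 × $42.50) ÷ 60 = $1274.29.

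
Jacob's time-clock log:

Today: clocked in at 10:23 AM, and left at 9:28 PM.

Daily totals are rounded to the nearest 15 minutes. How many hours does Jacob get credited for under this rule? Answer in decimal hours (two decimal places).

11.00 hours

Today: 10:23 AM–9:28 PM = 11 h 5 min → rounds to 11 h 0 min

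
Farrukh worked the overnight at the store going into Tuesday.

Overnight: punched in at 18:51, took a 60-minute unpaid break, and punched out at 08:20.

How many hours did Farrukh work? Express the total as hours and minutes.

Overnight: 18:51 → midnight = 5 h 9 min; midnight → 08:20 = 8 h 20 min; span 13 h 29 min; less 60 min break → 12 h 29 min

12 h 29 min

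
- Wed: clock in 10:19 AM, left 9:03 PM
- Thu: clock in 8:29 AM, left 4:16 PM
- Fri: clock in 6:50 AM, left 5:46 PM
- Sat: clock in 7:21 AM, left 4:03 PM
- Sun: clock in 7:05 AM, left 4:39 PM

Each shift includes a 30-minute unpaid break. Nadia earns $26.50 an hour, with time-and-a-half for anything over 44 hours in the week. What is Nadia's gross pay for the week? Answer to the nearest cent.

Wed: 10:19 AM–9:03 PM = 10 h 44 min; less 30 min break → 10 h 14 min
Thu: 8:29 AM–4:16 PM = 7 h 47 min; less 30 min break → 7 h 17 min
Fri: 6:50 AM–5:46 PM = 10 h 56 min; less 30 min break → 10 h 26 min
Sat: 7:21 AM–4:03 PM = 8 h 42 min; less 30 min break → 8 h 12 min
Sun: 7:05 AM–4:39 PM = 9 h 34 min; less 30 min break → 9 h 4 min
Total worked: 45 h 13 min = 2713 min.
Regular 44 h 0 min = 2640 min at $26.50/h; overtime 1 h 13 min = 73 min at $39.75/h.
Pay = (2640 × $26.50 + 73 × $39.75) ÷ 60 = $1214.36.

$1214.36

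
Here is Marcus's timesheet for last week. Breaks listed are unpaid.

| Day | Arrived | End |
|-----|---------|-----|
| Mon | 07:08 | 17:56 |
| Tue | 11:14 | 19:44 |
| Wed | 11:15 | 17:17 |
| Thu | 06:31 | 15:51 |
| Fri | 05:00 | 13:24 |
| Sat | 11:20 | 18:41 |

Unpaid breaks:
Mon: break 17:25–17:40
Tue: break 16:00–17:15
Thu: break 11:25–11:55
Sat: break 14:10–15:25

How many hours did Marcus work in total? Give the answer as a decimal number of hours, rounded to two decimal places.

Mon: 07:08–17:56 = 10 h 48 min; less 15 min break → 10 h 33 min
Tue: 11:14–19:44 = 8 h 30 min; less 75 min break → 7 h 15 min
Wed: 11:15–17:17 = 6 h 2 min
Thu: 06:31–15:51 = 9 h 20 min; less 30 min break → 8 h 50 min
Fri: 05:00–13:24 = 8 h 24 min
Sat: 11:20–18:41 = 7 h 21 min; less 75 min break → 6 h 6 min
Total: 10 h 33 min + 7 h 15 min + 6 h 2 min + 8 h 50 min + 8 h 24 min + 6 h 6 min = 47 h 10 min.

47.17 hours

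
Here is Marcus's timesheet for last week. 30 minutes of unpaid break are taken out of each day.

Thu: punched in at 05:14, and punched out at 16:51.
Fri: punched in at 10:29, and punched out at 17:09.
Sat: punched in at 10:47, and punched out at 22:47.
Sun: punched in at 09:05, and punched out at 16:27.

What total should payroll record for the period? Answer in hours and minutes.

Thu: 05:14–16:51 = 11 h 37 min; less 30 min break → 11 h 7 min
Fri: 10:29–17:09 = 6 h 40 min; less 30 min break → 6 h 10 min
Sat: 10:47–22:47 = 12 h 0 min; less 30 min break → 11 h 30 min
Sun: 09:05–16:27 = 7 h 22 min; less 30 min break → 6 h 52 min
Total: 11 h 7 min + 6 h 10 min + 11 h 30 min + 6 h 52 min = 35 h 39 min.

35 h 39 min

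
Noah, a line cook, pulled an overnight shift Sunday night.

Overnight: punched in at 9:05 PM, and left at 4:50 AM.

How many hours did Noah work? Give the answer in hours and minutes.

Overnight: 9:05 PM → midnight = 2 h 55 min; midnight → 4:50 AM = 4 h 50 min; span 7 h 45 min

7 h 45 min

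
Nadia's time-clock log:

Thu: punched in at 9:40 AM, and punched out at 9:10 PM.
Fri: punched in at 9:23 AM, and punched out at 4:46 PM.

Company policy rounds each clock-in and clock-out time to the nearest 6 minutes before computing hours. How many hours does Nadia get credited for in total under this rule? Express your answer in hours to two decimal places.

18.90 hours

Thu: in 9:40 AM→9:42 AM, out 9:10 PM→9:12 PM; 11 h 30 min
Fri: in 9:23 AM→9:24 AM, out 4:46 PM→4:48 PM; 7 h 24 min
Total credited: 18 h 54 min.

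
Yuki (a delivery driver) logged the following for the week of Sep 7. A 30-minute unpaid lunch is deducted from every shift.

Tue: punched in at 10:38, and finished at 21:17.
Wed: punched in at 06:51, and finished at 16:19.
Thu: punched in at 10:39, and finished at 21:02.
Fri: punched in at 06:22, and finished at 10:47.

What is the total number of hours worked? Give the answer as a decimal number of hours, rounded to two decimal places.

32.92 hours

Tue: 10:38–21:17 = 10 h 39 min; less 30 min break → 10 h 9 min
Wed: 06:51–16:19 = 9 h 28 min; less 30 min break → 8 h 58 min
Thu: 10:39–21:02 = 10 h 23 min; less 30 min break → 9 h 53 min
Fri: 06:22–10:47 = 4 h 25 min; less 30 min break → 3 h 55 min
Total: 10 h 9 min + 8 h 58 min + 9 h 53 min + 3 h 55 min = 32 h 55 min.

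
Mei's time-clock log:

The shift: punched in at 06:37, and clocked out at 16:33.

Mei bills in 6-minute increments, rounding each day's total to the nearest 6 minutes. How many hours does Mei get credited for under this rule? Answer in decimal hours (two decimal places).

9.90 hours

The shift: 06:37–16:33 = 9 h 56 min → rounds to 9 h 54 min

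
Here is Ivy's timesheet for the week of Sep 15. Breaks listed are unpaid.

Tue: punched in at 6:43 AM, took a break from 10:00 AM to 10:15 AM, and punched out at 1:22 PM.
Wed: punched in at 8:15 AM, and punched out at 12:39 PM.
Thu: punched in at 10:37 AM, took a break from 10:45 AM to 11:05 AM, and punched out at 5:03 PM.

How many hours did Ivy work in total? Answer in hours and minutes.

16 h 54 min

Tue: 6:43 AM–1:22 PM = 6 h 39 min; less 15 min break → 6 h 24 min
Wed: 8:15 AM–12:39 PM = 4 h 24 min
Thu: 10:37 AM–5:03 PM = 6 h 26 min; less 20 min break → 6 h 6 min
Total: 6 h 24 min + 4 h 24 min + 6 h 6 min = 16 h 54 min.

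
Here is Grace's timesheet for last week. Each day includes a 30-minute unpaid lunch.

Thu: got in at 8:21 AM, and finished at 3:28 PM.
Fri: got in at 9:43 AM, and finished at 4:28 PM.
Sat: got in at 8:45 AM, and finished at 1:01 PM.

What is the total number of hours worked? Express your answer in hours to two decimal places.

Thu: 8:21 AM–3:28 PM = 7 h 7 min; less 30 min break → 6 h 37 min
Fri: 9:43 AM–4:28 PM = 6 h 45 min; less 30 min break → 6 h 15 min
Sat: 8:45 AM–1:01 PM = 4 h 16 min; less 30 min break → 3 h 46 min
Total: 6 h 37 min + 6 h 15 min + 3 h 46 min = 16 h 38 min.

16.63 hours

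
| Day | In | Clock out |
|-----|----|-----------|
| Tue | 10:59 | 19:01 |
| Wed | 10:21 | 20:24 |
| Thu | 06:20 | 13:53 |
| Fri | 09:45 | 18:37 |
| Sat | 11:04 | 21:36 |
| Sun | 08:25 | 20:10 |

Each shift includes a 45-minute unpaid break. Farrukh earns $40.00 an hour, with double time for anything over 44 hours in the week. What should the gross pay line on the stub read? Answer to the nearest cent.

Tue: 10:59–19:01 = 8 h 2 min; less 45 min break → 7 h 17 min
Wed: 10:21–20:24 = 10 h 3 min; less 45 min break → 9 h 18 min
Thu: 06:20–13:53 = 7 h 33 min; less 45 min break → 6 h 48 min
Fri: 09:45–18:37 = 8 h 52 min; less 45 min break → 8 h 7 min
Sat: 11:04–21:36 = 10 h 32 min; less 45 min break → 9 h 47 min
Sun: 08:25–20:10 = 11 h 45 min; less 45 min break → 11 h 0 min
Total worked: 52 h 17 min = 3137 min.
Regular 44 h 0 min = 2640 min at $40.00/h; overtime 8 h 17 min = 497 min at $80.00/h.
Pay = (2640 × $40.00 + 497 × $80.00) ÷ 60 = $2422.67.

$2422.67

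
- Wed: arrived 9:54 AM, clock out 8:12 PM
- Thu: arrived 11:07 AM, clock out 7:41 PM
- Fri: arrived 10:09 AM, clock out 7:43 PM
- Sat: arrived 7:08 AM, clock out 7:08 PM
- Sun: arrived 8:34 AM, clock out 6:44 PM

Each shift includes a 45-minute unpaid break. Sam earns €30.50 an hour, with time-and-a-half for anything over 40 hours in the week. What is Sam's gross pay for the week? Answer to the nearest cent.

Wed: 9:54 AM–8:12 PM = 10 h 18 min; less 45 min break → 9 h 33 min
Thu: 11:07 AM–7:41 PM = 8 h 34 min; less 45 min break → 7 h 49 min
Fri: 10:09 AM–7:43 PM = 9 h 34 min; less 45 min break → 8 h 49 min
Sat: 7:08 AM–7:08 PM = 12 h 0 min; less 45 min break → 11 h 15 min
Sun: 8:34 AM–6:44 PM = 10 h 10 min; less 45 min break → 9 h 25 min
Total worked: 46 h 51 min = 2811 min.
Regular 40 h 0 min = 2400 min at €30.50/h; overtime 6 h 51 min = 411 min at €45.75/h.
Pay = (2400 × €30.50 + 411 × €45.75) ÷ 60 = €1533.39.

€1533.39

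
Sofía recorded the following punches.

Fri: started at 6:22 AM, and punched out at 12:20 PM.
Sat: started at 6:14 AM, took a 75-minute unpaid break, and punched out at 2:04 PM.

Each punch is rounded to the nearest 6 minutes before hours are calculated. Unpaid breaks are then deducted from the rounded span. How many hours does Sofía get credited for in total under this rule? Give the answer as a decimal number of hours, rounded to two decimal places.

Fri: in 6:22 AM→6:24 AM, out 12:20 PM→12:18 PM; 5 h 54 min
Sat: in 6:14 AM→6:12 AM, out 2:04 PM→2:06 PM; 7 h 54 min − 75 min = 6 h 39 min
Total credited: 12 h 33 min.

12.55 hours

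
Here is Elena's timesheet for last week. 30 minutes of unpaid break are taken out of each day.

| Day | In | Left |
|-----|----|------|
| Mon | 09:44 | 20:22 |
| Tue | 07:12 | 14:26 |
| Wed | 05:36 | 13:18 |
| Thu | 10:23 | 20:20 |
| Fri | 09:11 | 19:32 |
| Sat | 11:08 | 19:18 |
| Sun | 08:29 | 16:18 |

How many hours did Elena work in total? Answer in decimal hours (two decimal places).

Mon: 09:44–20:22 = 10 h 38 min; less 30 min break → 10 h 8 min
Tue: 07:12–14:26 = 7 h 14 min; less 30 min break → 6 h 44 min
Wed: 05:36–13:18 = 7 h 42 min; less 30 min break → 7 h 12 min
Thu: 10:23–20:20 = 9 h 57 min; less 30 min break → 9 h 27 min
Fri: 09:11–19:32 = 10 h 21 min; less 30 min break → 9 h 51 min
Sat: 11:08–19:18 = 8 h 10 min; less 30 min break → 7 h 40 min
Sun: 08:29–16:18 = 7 h 49 min; less 30 min break → 7 h 19 min
Total: 10 h 8 min + 6 h 44 min + 7 h 12 min + 9 h 27 min + 9 h 51 min + 7 h 40 min + 7 h 19 min = 58 h 21 min.

58.35 hours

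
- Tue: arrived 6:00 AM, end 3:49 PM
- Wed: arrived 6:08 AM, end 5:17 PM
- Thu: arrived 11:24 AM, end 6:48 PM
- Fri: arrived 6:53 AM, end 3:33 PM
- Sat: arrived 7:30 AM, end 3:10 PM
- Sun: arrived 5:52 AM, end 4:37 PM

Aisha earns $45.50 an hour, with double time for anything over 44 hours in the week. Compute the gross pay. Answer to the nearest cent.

$3043.95

Tue: 6:00 AM–3:49 PM = 9 h 49 min
Wed: 6:08 AM–5:17 PM = 11 h 9 min
Thu: 11:24 AM–6:48 PM = 7 h 24 min
Fri: 6:53 AM–3:33 PM = 8 h 40 min
Sat: 7:30 AM–3:10 PM = 7 h 40 min
Sun: 5:52 AM–4:37 PM = 10 h 45 min
Total worked: 55 h 27 min = 3327 min.
Regular 44 h 0 min = 2640 min at $45.50/h; overtime 11 h 27 min = 687 min at $91.00/h.
Pay = (2640 × $45.50 + 687 × $91.00) ÷ 60 = $3043.95.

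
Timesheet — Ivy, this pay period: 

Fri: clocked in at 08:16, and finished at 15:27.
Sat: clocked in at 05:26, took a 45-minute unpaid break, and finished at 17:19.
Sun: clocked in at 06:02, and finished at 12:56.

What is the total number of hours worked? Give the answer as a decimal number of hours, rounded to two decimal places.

Fri: 08:16–15:27 = 7 h 11 min
Sat: 05:26–17:19 = 11 h 53 min; less 45 min break → 11 h 8 min
Sun: 06:02–12:56 = 6 h 54 min
Total: 7 h 11 min + 11 h 8 min + 6 h 54 min = 25 h 13 min.

25.22 hours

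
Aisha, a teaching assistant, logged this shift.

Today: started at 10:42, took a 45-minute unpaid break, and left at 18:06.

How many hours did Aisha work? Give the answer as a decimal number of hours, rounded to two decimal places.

6.65 hours

Today: 10:42–18:06 = 7 h 24 min; less 45 min break → 6 h 39 min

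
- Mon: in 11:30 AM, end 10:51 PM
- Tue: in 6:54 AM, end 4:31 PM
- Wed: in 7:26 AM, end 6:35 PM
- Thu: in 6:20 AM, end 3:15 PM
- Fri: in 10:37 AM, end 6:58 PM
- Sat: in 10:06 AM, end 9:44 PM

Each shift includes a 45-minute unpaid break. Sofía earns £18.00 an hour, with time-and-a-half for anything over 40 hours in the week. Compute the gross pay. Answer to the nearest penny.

£1165.95

Mon: 11:30 AM–10:51 PM = 11 h 21 min; less 45 min break → 10 h 36 min
Tue: 6:54 AM–4:31 PM = 9 h 37 min; less 45 min break → 8 h 52 min
Wed: 7:26 AM–6:35 PM = 11 h 9 min; less 45 min break → 10 h 24 min
Thu: 6:20 AM–3:15 PM = 8 h 55 min; less 45 min break → 8 h 10 min
Fri: 10:37 AM–6:58 PM = 8 h 21 min; less 45 min break → 7 h 36 min
Sat: 10:06 AM–9:44 PM = 11 h 38 min; less 45 min break → 10 h 53 min
Total worked: 56 h 31 min = 3391 min.
Regular 40 h 0 min = 2400 min at £18.00/h; overtime 16 h 31 min = 991 min at £27.00/h.
Pay = (2400 × £18.00 + 991 × £27.00) ÷ 60 = £1165.95.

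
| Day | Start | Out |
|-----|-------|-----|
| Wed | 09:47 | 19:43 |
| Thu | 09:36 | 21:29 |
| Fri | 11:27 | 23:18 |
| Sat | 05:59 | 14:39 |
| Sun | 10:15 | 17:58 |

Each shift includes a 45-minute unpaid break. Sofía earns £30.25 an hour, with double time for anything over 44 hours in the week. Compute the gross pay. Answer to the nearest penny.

Wed: 09:47–19:43 = 9 h 56 min; less 45 min break → 9 h 11 min
Thu: 09:36–21:29 = 11 h 53 min; less 45 min break → 11 h 8 min
Fri: 11:27–23:18 = 11 h 51 min; less 45 min break → 11 h 6 min
Sat: 05:59–14:39 = 8 h 40 min; less 45 min break → 7 h 55 min
Sun: 10:15–17:58 = 7 h 43 min; less 45 min break → 6 h 58 min
Total worked: 46 h 18 min = 2778 min.
Regular 44 h 0 min = 2640 min at £30.25/h; overtime 2 h 18 min = 138 min at £60.50/h.
Pay = (2640 × £30.25 + 138 × £60.50) ÷ 60 = £1470.15.

£1470.15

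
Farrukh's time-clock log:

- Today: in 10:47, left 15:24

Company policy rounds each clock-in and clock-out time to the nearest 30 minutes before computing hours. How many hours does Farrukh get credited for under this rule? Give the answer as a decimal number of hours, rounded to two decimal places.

4.50 hours

Today: in 10:47→11:00, out 15:24→15:30; 4 h 30 min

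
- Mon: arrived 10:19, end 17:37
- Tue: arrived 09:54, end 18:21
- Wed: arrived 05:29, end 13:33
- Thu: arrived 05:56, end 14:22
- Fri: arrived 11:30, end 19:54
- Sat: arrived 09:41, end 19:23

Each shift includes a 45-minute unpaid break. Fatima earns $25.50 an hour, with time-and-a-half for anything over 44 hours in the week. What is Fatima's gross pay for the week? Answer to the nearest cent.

Mon: 10:19–17:37 = 7 h 18 min; less 45 min break → 6 h 33 min
Tue: 09:54–18:21 = 8 h 27 min; less 45 min break → 7 h 42 min
Wed: 05:29–13:33 = 8 h 4 min; less 45 min break → 7 h 19 min
Thu: 05:56–14:22 = 8 h 26 min; less 45 min break → 7 h 41 min
Fri: 11:30–19:54 = 8 h 24 min; less 45 min break → 7 h 39 min
Sat: 09:41–19:23 = 9 h 42 min; less 45 min break → 8 h 57 min
Total worked: 45 h 51 min = 2751 min.
Regular 44 h 0 min = 2640 min at $25.50/h; overtime 1 h 51 min = 111 min at $38.25/h.
Pay = (2640 × $25.50 + 111 × $38.25) ÷ 60 = $1192.76.

$1192.76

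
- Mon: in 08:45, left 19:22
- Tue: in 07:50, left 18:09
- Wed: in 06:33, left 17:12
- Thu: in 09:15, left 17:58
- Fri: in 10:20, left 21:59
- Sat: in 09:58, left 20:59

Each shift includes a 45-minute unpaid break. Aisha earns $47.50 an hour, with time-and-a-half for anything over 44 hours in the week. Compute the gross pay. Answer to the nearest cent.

Mon: 08:45–19:22 = 10 h 37 min; less 45 min break → 9 h 52 min
Tue: 07:50–18:09 = 10 h 19 min; less 45 min break → 9 h 34 min
Wed: 06:33–17:12 = 10 h 39 min; less 45 min break → 9 h 54 min
Thu: 09:15–17:58 = 8 h 43 min; less 45 min break → 7 h 58 min
Fri: 10:20–21:59 = 11 h 39 min; less 45 min break → 10 h 54 min
Sat: 09:58–20:59 = 11 h 1 min; less 45 min break → 10 h 16 min
Total worked: 58 h 28 min = 3508 min.
Regular 44 h 0 min = 2640 min at $47.50/h; overtime 14 h 28 min = 868 min at $71.25/h.
Pay = (2640 × $47.50 + 868 × $71.25) ÷ 60 = $3120.75.

$3120.75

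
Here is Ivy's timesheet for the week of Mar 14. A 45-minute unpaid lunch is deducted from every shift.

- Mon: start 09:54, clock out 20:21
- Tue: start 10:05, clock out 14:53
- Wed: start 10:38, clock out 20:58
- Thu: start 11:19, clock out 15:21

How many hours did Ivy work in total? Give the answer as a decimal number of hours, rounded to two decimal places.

26.62 hours

Mon: 09:54–20:21 = 10 h 27 min; less 45 min break → 9 h 42 min
Tue: 10:05–14:53 = 4 h 48 min; less 45 min break → 4 h 3 min
Wed: 10:38–20:58 = 10 h 20 min; less 45 min break → 9 h 35 min
Thu: 11:19–15:21 = 4 h 2 min; less 45 min break → 3 h 17 min
Total: 9 h 42 min + 4 h 3 min + 9 h 35 min + 3 h 17 min = 26 h 37 min.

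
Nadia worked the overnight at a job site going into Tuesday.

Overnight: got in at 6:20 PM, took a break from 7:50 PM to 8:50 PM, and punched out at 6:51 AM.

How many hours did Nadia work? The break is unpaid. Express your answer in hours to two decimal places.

11.52 hours

Overnight: 6:20 PM → midnight = 5 h 40 min; midnight → 6:51 AM = 6 h 51 min; span 12 h 31 min; less 60 min break → 11 h 31 min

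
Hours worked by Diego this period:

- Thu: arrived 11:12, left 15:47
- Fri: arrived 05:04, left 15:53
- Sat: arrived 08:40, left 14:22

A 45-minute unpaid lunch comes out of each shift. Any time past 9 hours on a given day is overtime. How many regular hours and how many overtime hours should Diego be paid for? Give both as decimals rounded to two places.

Regular 17.78 hours, overtime 1.07 hours

Thu: 11:12–15:47 = 4 h 35 min; less 45 min break → 3 h 50 min
Fri: 05:04–15:53 = 10 h 49 min; less 45 min break → 10 h 4 min
Sat: 08:40–14:22 = 5 h 42 min; less 45 min break → 4 h 57 min
Thu reg 3 h 50 min / OT 0 h 0 min; Fri reg 9 h 0 min / OT 1 h 4 min; Sat reg 4 h 57 min / OT 0 h 0 min.
Totals: regular 17 h 47 min, overtime 1 h 4 min.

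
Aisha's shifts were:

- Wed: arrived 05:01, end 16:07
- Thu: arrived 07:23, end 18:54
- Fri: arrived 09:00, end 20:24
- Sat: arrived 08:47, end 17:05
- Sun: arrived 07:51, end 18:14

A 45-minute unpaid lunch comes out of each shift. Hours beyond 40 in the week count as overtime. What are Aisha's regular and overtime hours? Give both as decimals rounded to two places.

Regular 40.00 hours, overtime 8.95 hours

Wed: 05:01–16:07 = 11 h 6 min; less 45 min break → 10 h 21 min
Thu: 07:23–18:54 = 11 h 31 min; less 45 min break → 10 h 46 min
Fri: 09:00–20:24 = 11 h 24 min; less 45 min break → 10 h 39 min
Sat: 08:47–17:05 = 8 h 18 min; less 45 min break → 7 h 33 min
Sun: 07:51–18:14 = 10 h 23 min; less 45 min break → 9 h 38 min
Total worked: 48 h 57 min = 48.95 h.
Threshold 40 h → overtime 8 h 57 min, regular 40 h 0 min.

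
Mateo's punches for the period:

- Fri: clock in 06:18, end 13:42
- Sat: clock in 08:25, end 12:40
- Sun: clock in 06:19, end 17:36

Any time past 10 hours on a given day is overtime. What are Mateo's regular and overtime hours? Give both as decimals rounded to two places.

Regular 21.65 hours, overtime 1.28 hours

Fri: 06:18–13:42 = 7 h 24 min
Sat: 08:25–12:40 = 4 h 15 min
Sun: 06:19–17:36 = 11 h 17 min
Fri reg 7 h 24 min / OT 0 h 0 min; Sat reg 4 h 15 min / OT 0 h 0 min; Sun reg 10 h 0 min / OT 1 h 17 min.
Totals: regular 21 h 39 min, overtime 1 h 17 min.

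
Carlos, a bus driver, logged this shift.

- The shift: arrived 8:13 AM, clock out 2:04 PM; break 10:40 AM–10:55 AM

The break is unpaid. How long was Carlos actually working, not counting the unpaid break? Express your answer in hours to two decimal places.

5.60 hours

The shift: 8:13 AM–2:04 PM = 5 h 51 min; less 15 min break → 5 h 36 min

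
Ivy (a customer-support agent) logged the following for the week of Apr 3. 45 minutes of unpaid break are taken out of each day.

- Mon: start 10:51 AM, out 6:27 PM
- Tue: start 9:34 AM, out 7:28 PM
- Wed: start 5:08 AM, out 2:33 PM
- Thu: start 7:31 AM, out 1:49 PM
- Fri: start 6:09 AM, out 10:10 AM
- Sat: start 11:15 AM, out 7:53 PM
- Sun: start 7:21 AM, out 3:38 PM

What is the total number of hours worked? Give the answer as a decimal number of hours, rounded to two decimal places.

48.90 hours

Mon: 10:51 AM–6:27 PM = 7 h 36 min; less 45 min break → 6 h 51 min
Tue: 9:34 AM–7:28 PM = 9 h 54 min; less 45 min break → 9 h 9 min
Wed: 5:08 AM–2:33 PM = 9 h 25 min; less 45 min break → 8 h 40 min
Thu: 7:31 AM–1:49 PM = 6 h 18 min; less 45 min break → 5 h 33 min
Fri: 6:09 AM–10:10 AM = 4 h 1 min; less 45 min break → 3 h 16 min
Sat: 11:15 AM–7:53 PM = 8 h 38 min; less 45 min break → 7 h 53 min
Sun: 7:21 AM–3:38 PM = 8 h 17 min; less 45 min break → 7 h 32 min
Total: 6 h 51 min + 9 h 9 min + 8 h 40 min + 5 h 33 min + 3 h 16 min + 7 h 53 min + 7 h 32 min = 48 h 54 min.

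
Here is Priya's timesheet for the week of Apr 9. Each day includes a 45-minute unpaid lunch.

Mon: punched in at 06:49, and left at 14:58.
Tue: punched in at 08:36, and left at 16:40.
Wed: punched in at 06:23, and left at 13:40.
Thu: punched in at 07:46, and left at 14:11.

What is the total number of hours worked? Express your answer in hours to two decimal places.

26.92 hours

Mon: 06:49–14:58 = 8 h 9 min; less 45 min break → 7 h 24 min
Tue: 08:36–16:40 = 8 h 4 min; less 45 min break → 7 h 19 min
Wed: 06:23–13:40 = 7 h 17 min; less 45 min break → 6 h 32 min
Thu: 07:46–14:11 = 6 h 25 min; less 45 min break → 5 h 40 min
Total: 7 h 24 min + 7 h 19 min + 6 h 32 min + 5 h 40 min = 26 h 55 min.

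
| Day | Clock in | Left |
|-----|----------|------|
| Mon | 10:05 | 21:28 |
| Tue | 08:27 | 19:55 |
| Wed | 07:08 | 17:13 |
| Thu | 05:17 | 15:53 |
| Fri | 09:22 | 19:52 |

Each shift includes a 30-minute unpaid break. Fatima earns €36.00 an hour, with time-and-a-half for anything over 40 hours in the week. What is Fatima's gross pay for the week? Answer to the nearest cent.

Mon: 10:05–21:28 = 11 h 23 min; less 30 min break → 10 h 53 min
Tue: 08:27–19:55 = 11 h 28 min; less 30 min break → 10 h 58 min
Wed: 07:08–17:13 = 10 h 5 min; less 30 min break → 9 h 35 min
Thu: 05:17–15:53 = 10 h 36 min; less 30 min break → 10 h 6 min
Fri: 09:22–19:52 = 10 h 30 min; less 30 min break → 10 h 0 min
Total worked: 51 h 32 min = 3092 min.
Regular 40 h 0 min = 2400 min at €36.00/h; overtime 11 h 32 min = 692 min at €54.00/h.
Pay = (2400 × €36.00 + 692 × €54.00) ÷ 60 = €2062.80.

€2062.80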